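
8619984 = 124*69516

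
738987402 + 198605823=937593225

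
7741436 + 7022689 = 14764125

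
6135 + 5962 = 12097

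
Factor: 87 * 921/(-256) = -1 * 2^(-8) * 3^2 * 29^1 * 307^1 = -80127/256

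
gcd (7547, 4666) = 1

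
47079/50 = 941 + 29/50 = 941.58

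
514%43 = 41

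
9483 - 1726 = 7757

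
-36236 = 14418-50654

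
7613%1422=503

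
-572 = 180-752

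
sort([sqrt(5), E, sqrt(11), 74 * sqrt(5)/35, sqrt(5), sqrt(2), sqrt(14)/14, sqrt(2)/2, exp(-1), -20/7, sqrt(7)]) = [-20/7, sqrt(14)/14, exp(-1), sqrt(2)/2, sqrt(2), sqrt(5), sqrt(5), sqrt(7), E, sqrt(11), 74 * sqrt(5)/35]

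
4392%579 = 339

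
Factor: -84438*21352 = -1*2^4*3^2*17^1*157^1*4691^1 = -1802920176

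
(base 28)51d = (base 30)4c1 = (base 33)3l1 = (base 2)111101111001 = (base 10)3961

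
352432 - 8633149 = -8280717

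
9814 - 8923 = 891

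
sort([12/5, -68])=[-68, 12/5]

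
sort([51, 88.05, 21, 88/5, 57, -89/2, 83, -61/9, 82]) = [-89/2, -61/9, 88/5, 21, 51, 57, 82, 83, 88.05]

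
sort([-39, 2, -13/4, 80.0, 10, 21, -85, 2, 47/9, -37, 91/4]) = [-85, -39, -37, -13/4, 2, 2, 47/9, 10, 21, 91/4, 80.0]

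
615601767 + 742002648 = 1357604415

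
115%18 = 7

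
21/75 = 7/25 = 0.28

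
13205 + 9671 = 22876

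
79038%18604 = 4622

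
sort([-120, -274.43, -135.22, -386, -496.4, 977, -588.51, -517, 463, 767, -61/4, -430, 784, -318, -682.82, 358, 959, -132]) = [-682.82, -588.51, -517, -496.4, -430, -386, -318, -274.43, -135.22, -132, -120, -61/4, 358, 463, 767, 784, 959, 977]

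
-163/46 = -3 - 25/46 ≈ -3.54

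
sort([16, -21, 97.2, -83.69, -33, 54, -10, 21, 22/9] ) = [-83.69, -33, -21, -10, 22/9, 16, 21, 54, 97.2] 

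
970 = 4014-3044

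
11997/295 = 40+197/295 ≈ 40.67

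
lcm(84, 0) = 0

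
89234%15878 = 9844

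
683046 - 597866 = 85180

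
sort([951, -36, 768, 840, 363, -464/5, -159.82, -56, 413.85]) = [-159.82, -464/5, -56, -36, 363, 413.85, 768, 840, 951]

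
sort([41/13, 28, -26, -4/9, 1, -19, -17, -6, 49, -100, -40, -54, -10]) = [-100, -54, -40, -26, -19, -17, -10, -6, -4/9, 1, 41/13, 28, 49]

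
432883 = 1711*253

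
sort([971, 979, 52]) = [52, 971, 979]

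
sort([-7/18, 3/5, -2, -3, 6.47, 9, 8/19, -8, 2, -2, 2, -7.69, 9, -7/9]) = [-8, -7.69, -3, -2, -2, -7/9, -7/18, 8/19, 3/5, 2, 2, 6.47, 9, 9]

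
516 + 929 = 1445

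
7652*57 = 436164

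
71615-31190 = 40425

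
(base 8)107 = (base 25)2l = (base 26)2j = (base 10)71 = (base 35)21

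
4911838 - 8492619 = -3580781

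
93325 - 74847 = 18478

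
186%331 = 186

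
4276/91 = 46 + 90/91 ≈ 46.99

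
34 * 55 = 1870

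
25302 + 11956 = 37258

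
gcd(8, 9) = 1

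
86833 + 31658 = 118491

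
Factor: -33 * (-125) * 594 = 2^1 * 3^4 * 5^3 * 11^2 = 2450250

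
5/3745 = 1/749 ≈ 0.00134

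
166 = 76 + 90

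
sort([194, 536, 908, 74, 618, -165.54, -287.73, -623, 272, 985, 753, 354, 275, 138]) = [-623, -287.73, -165.54, 74, 138, 194, 272, 275, 354, 536, 618, 753, 908, 985]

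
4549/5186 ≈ 0.877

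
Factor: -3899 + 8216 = 3^1 * 1439^1 = 4317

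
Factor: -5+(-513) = -1*2^1*7^1*37^1 = -518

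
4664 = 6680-2016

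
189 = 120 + 69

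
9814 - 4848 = 4966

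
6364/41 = 155 + 9/41 ≈ 155.22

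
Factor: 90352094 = 2^1 * 7^1 * 6453721^1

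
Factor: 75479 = 75479^1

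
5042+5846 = 10888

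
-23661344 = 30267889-53929233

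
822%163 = 7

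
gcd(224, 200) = 8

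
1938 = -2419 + 4357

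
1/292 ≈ 0.00342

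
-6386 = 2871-9257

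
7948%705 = 193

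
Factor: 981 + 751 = 2^2*433^1 = 1732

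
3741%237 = 186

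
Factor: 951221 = 951221^1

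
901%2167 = 901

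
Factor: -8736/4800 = -1 * 2^(-1) * 5^(-2) * 7^1 * 13^1 = -91/50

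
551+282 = 833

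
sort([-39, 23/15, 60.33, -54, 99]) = [-54, -39, 23/15, 60.33, 99]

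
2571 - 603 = 1968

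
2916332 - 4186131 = -1269799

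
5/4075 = 1/815 ≈ 0.00123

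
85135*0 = 0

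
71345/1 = 71345 = 71345.00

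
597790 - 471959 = 125831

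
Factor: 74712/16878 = 2^2*11^1*29^(-1)*97^(-1)*283^1 = 12452/2813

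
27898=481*58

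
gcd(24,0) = 24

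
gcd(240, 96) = 48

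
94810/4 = 23702 + 1/2 = 23702.50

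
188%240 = 188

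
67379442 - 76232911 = -8853469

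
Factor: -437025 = -1*3^1*5^2*5827^1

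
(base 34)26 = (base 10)74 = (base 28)2i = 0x4a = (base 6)202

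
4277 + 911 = 5188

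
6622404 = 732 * 9047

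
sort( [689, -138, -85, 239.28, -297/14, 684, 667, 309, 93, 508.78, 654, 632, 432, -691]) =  [-691, -138, -85, -297/14, 93, 239.28, 309, 432, 508.78, 632, 654, 667, 684, 689]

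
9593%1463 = 815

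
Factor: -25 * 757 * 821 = -1 * 5^2 * 757^1 * 821^1 = -15537425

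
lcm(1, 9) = 9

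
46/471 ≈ 0.0977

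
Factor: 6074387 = 11^1*552217^1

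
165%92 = 73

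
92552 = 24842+67710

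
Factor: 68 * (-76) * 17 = -1 * 2^4 * 17^2 * 19^1 = -87856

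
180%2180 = 180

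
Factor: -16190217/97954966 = -1 * 2^(-1) * 3^2 * 1798913^1 * 48977483^(-1)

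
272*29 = 7888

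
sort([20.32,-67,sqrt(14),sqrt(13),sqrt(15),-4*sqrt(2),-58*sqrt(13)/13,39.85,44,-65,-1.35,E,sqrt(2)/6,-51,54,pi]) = [-67,-65,-51,-58*sqrt(13)/13,-4*sqrt(2),-1.35,sqrt(2)/6,E,pi,sqrt(13),sqrt(14),sqrt(15),20.32,39.85,44,54]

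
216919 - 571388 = -354469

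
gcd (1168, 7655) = 1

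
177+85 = 262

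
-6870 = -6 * 1145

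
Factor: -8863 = -1*8863^1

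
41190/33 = 1248 + 2/11 ≈ 1248.18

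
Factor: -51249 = -1 * 3^1 * 11^1 * 1553^1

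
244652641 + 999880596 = 1244533237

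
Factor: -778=-1*2^1*389^1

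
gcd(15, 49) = 1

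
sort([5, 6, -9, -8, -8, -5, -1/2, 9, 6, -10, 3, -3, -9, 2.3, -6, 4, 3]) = [-10, -9, -9, -8, -8, -6, -5, -3, -1/2, 2.3, 3, 3, 4, 5, 6, 6, 9]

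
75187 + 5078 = 80265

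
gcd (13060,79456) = 4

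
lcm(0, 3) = 0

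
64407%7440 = 4887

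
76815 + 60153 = 136968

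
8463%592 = 175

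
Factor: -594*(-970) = 2^2*3^3*5^1*11^1*97^1 = 576180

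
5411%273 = 224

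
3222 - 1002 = 2220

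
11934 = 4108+7826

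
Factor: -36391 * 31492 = -1 * 2^2 * 151^1 * 241^1 * 7873^1 = -1146025372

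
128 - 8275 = -8147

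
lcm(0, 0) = 0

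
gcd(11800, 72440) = 40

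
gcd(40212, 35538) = 6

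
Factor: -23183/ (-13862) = 2^ (-1)*29^ (-1)*97^1 = 97/58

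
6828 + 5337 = 12165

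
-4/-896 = 1/224 ≈ 0.00446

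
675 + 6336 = 7011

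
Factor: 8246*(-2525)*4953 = -1*2^1*3^1*5^2*7^1*13^1*19^1*31^1*101^1*127^1 = -103127155950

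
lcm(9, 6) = 18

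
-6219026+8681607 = 2462581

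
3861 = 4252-391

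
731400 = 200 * 3657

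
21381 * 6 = 128286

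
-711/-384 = 237/128 ≈ 1.85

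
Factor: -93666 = -1 * 2^1 * 3^1 * 67^1 * 233^1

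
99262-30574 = 68688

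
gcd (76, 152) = 76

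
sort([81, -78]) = [-78, 81]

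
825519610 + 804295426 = 1629815036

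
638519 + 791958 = 1430477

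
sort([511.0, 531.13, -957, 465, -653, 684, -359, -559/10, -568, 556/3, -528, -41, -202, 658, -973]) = [-973, -957, -653, -568, -528, -359, -202, -559/10, -41, 556/3, 465, 511.0, 531.13, 658, 684]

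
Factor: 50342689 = 5897^1*8537^1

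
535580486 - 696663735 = -161083249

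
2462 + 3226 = 5688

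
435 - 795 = -360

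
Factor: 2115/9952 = 2^(-5) * 3^2 * 5^1 * 47^1 * 311^(-1)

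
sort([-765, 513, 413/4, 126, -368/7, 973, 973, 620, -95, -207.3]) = [-765, -207.3, -95, -368/7, 413/4, 126, 513, 620, 973, 973]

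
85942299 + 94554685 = 180496984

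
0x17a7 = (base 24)ac7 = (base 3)22022021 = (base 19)ged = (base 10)6055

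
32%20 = 12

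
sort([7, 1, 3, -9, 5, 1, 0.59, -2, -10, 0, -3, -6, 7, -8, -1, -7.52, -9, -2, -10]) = [-10, -10, -9, -9, -8, -7.52, -6, -3, -2, -2, -1, 0, 0.59, 1, 1, 3, 5, 7, 7]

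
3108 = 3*1036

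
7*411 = 2877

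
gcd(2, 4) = 2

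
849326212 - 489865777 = 359460435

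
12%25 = 12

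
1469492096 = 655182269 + 814309827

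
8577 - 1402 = 7175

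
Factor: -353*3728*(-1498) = 2^5*7^1*107^1*233^1*353^1 = 1971344032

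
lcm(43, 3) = 129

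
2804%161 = 67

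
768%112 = 96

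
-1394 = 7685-9079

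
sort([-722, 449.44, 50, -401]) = [-722, -401, 50, 449.44]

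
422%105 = 2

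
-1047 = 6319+-7366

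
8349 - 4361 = 3988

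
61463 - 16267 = 45196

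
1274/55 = 23+9/55 ≈ 23.16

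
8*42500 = 340000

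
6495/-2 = -3247 - 1/2 = -3247.50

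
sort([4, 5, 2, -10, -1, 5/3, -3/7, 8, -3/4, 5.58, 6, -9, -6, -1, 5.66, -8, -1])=[-10, -9, -8, -6, -1, -1, -1, -3/4, -3/7, 5/3, 2, 4, 5, 5.58, 5.66, 6, 8]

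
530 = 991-461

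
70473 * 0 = 0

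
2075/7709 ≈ 0.269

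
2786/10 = 278 + 3/5 = 278.60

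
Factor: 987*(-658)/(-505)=2^1*3^1*5^(-1)*7^2*47^2*101^(-1)=649446/505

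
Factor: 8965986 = 2^1 * 3^1 * 19^1 * 78649^1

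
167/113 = 1 + 54/113 ≈ 1.48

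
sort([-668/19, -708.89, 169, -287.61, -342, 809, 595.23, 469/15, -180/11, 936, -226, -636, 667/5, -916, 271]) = [-916, -708.89, -636, -342, -287.61, -226, -668/19, -180/11, 469/15, 667/5, 169, 271, 595.23, 809, 936]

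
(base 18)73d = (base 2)100100011111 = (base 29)2mf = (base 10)2335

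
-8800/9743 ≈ -0.903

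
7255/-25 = -1451/5 = -290.20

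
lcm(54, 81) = 162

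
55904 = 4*13976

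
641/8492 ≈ 0.0755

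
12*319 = 3828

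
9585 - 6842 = 2743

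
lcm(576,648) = 5184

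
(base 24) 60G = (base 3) 11202121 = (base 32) 3CG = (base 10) 3472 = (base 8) 6620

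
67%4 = 3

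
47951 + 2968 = 50919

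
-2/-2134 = 1/1067 ≈ 0.000937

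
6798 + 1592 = 8390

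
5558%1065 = 233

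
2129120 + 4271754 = 6400874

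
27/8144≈0.00332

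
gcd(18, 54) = 18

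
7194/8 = 3597/4 = 899.25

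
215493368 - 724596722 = -509103354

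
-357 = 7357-7714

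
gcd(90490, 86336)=2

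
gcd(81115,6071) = 1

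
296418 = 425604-129186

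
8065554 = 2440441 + 5625113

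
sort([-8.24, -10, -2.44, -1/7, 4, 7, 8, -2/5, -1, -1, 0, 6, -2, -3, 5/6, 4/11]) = [-10, -8.24, -3, -2.44, -2, -1, -1, -2/5, -1/7, 0, 4/11, 5/6, 4, 6, 7, 8]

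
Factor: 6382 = 2^1 * 3191^1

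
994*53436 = 53115384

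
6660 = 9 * 740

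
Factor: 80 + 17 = 97^1 = 97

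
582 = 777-195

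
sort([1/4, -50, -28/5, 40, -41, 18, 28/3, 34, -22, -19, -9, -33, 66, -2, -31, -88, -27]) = [-88, -50, -41, -33, -31, -27, -22, -19, -9, -28/5, -2, 1/4, 28/3, 18, 34, 40, 66]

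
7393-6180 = 1213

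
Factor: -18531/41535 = -1*5^(-1)*13^(-1)*29^1 = -29/65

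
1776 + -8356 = -6580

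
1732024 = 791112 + 940912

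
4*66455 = 265820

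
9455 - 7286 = 2169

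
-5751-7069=-12820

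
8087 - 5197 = 2890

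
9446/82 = 115+8/41 ≈ 115.20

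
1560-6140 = -4580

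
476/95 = 5 + 1/95≈5.01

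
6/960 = 1/160 = 0.00625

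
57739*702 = 40532778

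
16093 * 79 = 1271347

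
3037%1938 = 1099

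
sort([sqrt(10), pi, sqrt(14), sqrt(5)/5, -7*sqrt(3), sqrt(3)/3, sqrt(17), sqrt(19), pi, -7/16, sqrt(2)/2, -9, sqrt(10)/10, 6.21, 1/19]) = [-7*sqrt(3), -9, -7/16, 1/19, sqrt(10)/10, sqrt(5)/5, sqrt(3)/3, sqrt(2)/2, pi, pi, sqrt(10), sqrt(14), sqrt(17), sqrt(19), 6.21]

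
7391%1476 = 11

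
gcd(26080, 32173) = 1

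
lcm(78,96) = 1248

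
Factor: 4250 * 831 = 2^1 * 3^1 * 5^3 * 17^1 * 277^1 = 3531750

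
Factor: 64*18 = 2^7*3^2 = 1152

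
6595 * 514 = 3389830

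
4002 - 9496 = -5494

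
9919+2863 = 12782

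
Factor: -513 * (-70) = 2^1 * 3^3 * 5^1 * 7^1 * 19^1 = 35910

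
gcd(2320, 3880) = 40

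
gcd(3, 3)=3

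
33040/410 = 3304/41 ≈ 80.59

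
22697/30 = 756 + 17/30≈756.57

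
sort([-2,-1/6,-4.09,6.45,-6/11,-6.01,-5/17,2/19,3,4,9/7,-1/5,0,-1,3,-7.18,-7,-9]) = [-9,-7.18,-7,-6.01,-4.09,-2,-1,-6/11,-5/17,-1/5,-1/6,0,2/19,9/7,3,3,4,6.45]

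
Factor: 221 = 13^1*17^1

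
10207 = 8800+1407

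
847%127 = 85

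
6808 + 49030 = 55838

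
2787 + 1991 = 4778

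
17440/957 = 18 + 214/957 ≈ 18.22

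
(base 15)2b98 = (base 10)9368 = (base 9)13758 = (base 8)22230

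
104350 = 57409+46941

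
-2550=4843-7393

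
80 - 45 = 35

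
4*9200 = 36800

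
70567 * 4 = 282268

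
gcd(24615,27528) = 3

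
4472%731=86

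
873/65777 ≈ 0.0133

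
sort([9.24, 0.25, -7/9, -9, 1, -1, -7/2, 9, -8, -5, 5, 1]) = [-9, -8, -5, -7/2, -1, -7/9, 0.25, 1, 1, 5, 9, 9.24]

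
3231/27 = 119 + 2/3 ≈ 119.67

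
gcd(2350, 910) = 10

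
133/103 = 1 + 30/103 ≈ 1.29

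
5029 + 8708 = 13737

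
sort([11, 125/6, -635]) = [-635, 11, 125/6]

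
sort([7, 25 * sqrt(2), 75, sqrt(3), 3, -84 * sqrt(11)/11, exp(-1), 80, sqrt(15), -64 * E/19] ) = [-84 * sqrt(11)/11, -64 * E/19, exp(-1), sqrt(3), 3, sqrt(15), 7, 25 * sqrt(2), 75, 80] 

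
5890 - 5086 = 804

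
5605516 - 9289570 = -3684054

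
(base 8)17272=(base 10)7866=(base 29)9a7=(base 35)6eq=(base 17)1a3c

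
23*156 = 3588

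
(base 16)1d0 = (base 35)d9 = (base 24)j8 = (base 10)464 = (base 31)eu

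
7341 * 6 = 44046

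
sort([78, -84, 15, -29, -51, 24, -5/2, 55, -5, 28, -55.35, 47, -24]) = [-84, -55.35, -51, -29, -24, -5, -5/2, 15, 24, 28, 47, 55, 78]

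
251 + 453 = 704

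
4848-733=4115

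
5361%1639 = 444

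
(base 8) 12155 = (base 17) 111a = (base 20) d19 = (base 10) 5229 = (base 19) e94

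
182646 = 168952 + 13694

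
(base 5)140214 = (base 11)42a8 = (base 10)5684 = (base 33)578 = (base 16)1634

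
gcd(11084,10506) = 34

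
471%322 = 149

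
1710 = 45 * 38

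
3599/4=899 + 3/4=899.75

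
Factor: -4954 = -1*2^1*2477^1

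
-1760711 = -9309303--7548592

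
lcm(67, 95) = 6365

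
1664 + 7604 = 9268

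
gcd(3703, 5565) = 7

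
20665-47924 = -27259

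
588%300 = 288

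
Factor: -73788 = -1*2^2*3^1*11^1*13^1*43^1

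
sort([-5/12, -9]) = [-9, -5/12]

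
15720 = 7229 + 8491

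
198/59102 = 99/29551 ≈ 0.00335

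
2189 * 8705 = 19055245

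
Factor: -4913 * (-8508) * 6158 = 2^3 * 3^1 * 17^3 * 709^1 * 3079^1 = 257403193032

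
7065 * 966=6824790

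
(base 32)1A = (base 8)52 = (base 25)1H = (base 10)42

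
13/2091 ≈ 0.00622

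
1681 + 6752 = 8433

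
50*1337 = 66850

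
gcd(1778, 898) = 2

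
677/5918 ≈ 0.114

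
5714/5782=2857/2891 ≈ 0.988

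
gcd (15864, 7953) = 3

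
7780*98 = 762440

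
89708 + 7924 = 97632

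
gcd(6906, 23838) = 6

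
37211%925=211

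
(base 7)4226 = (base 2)10111010010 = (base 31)1h2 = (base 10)1490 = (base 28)1p6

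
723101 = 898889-175788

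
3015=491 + 2524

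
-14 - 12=-26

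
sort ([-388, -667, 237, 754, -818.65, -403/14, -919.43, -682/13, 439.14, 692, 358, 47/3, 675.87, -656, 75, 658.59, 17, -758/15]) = [-919.43, -818.65, -667, -656, -388, -682/13, -758/15, -403/14, 47/3, 17, 75, 237, 358, 439.14, 658.59, 675.87, 692, 754]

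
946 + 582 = 1528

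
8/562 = 4/281 ≈ 0.0142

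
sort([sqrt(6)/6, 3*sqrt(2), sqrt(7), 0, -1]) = [-1, 0, sqrt(6)/6, sqrt(7), 3*sqrt(2)]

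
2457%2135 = 322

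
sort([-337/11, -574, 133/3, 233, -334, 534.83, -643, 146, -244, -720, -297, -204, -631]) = [-720, -643, -631, -574, -334, -297, -244, -204, -337/11, 133/3, 146, 233, 534.83]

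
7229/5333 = 1 + 1896/5333 ≈ 1.36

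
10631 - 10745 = -114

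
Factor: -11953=-1 * 11953^1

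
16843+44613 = 61456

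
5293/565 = 9 + 208/565 ≈ 9.37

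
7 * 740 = 5180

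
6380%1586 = 36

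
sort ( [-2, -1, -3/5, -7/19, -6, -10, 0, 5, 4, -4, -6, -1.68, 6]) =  [-10, -6, -6, -4, -2, -1.68, -1, -3/5, -7/19, 0, 4, 5, 6]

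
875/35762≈0.0245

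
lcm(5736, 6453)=51624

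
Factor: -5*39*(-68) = 2^2*3^1*5^1*13^1*17^1 = 13260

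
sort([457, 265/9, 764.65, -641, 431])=[-641, 265/9, 431, 457, 764.65]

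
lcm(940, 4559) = 91180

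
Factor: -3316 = -1*2^2*829^1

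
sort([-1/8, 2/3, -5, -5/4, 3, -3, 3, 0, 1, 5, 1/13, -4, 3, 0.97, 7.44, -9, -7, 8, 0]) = [-9, -7, -5, -4, -3, -5/4, -1/8, 0, 0, 1/13, 2/3, 0.97, 1, 3, 3, 3, 5, 7.44, 8]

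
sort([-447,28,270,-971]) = [-971,-447,28,270]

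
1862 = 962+900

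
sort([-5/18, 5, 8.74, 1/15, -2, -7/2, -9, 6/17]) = [-9, -7/2, -2, -5/18, 1/15, 6/17, 5, 8.74]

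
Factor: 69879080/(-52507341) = -1*2^3*3^(-2)*5^1*281^1*401^(-1)*6217^1*14549^(-1)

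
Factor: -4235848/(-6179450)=2^2*5^(-2)*73^(-1)*601^1*881^1*1693^(-1)=2117924/3089725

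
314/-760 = -157/380 ≈ -0.413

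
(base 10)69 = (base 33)23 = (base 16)45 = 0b1000101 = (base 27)2f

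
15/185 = 3/37 ≈ 0.0811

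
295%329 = 295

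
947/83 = 11 + 34/83 ≈ 11.41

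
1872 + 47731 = 49603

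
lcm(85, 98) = 8330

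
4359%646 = 483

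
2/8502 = 1/4251 ≈ 0.000235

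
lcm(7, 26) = 182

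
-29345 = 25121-54466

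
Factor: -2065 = -1 * 5^1 * 7^1 * 59^1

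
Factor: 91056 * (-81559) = -1 * 2^4 * 3^1 * 7^1 * 271^1 * 81559^1 = -7426436304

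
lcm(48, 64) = 192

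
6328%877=189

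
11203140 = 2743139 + 8460001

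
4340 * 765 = 3320100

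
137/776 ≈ 0.177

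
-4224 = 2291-6515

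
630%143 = 58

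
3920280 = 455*8616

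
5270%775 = 620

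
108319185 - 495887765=-387568580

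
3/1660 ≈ 0.00181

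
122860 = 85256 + 37604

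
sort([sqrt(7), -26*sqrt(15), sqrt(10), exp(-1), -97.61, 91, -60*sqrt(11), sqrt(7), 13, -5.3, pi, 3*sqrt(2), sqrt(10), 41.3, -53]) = [-60*sqrt(11), -26*sqrt(15), -97.61, -53, -5.3, exp(-1), sqrt(7), sqrt(7), pi, sqrt(10), sqrt(10), 3*sqrt(2), 13, 41.3, 91]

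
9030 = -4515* (-2)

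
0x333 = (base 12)583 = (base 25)17j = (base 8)1463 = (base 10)819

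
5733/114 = 50 + 11/38 ≈ 50.29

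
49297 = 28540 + 20757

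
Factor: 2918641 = 11^2 * 24121^1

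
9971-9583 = 388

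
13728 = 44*312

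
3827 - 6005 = -2178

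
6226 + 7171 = 13397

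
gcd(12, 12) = 12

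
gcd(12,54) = 6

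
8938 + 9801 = 18739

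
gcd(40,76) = 4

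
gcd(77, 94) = 1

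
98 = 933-835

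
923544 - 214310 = 709234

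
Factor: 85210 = 2^1*5^1*8521^1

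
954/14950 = 477/7475 ≈ 0.0638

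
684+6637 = 7321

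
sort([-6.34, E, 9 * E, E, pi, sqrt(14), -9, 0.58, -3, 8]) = [-9, -6.34, -3, 0.58, E, E, pi, sqrt(14), 8, 9 * E]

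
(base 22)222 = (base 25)1fe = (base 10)1014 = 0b1111110110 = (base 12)706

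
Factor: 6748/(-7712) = -1 * 2^(-3) * 7^1 = -7/8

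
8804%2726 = 626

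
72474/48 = 1509 + 7/8 ≈ 1509.88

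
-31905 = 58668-90573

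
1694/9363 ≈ 0.181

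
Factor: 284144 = 2^4 * 7^1 * 43^1 * 59^1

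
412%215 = 197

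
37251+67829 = 105080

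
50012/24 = 12503/6≈2083.83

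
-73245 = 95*(-771)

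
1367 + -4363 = -2996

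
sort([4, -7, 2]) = [-7, 2, 4]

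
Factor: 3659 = 3659^1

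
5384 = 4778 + 606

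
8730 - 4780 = 3950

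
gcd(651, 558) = 93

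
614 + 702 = 1316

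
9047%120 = 47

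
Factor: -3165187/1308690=-1 * 2^(-1) * 3^(-3) * 5^(-1) * 37^(-1) * 43^1 * 131^(-1) * 73609^1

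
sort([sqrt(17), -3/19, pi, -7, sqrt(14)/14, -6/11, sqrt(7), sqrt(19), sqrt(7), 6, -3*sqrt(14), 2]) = [-3*sqrt(14), -7, -6/11, -3/19, sqrt(14)/14, 2, sqrt(7), sqrt(7), pi, sqrt(17), sqrt(19), 6]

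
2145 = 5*429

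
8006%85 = 16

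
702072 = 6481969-5779897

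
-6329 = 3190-9519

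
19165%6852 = 5461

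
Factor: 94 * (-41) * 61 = -1 * 2^1 * 41^1 * 47^1 * 61^1 = -235094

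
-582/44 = -13 - 5/22 ≈ -13.23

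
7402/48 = 154 + 5/24 ≈ 154.21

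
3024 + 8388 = 11412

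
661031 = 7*94433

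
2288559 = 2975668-687109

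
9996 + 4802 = 14798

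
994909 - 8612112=-7617203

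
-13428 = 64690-78118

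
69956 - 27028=42928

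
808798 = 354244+454554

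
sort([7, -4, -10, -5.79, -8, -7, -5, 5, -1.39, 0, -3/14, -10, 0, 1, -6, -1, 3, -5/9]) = [-10, -10, -8, -7, -6, -5.79, -5, -4, -1.39, -1, -5/9, -3/14, 0, 0, 1, 3, 5, 7]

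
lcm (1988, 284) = 1988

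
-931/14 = -66 - 1/2 = -66.50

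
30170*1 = 30170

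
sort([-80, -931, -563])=[-931, -563, -80]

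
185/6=30 + 5/6 ≈ 30.83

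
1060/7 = 151 + 3/7 ≈ 151.43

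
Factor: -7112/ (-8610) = 2^2 * 3^ (-1) * 5^ (-1) * 41^ (-1) * 127^1 = 508/615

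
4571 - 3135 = 1436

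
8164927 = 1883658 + 6281269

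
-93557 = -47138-46419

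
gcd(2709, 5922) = 63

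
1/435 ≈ 0.00230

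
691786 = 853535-161749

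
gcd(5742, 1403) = 1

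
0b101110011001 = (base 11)225a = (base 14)1121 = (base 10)2969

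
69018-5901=63117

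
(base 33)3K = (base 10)119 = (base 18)6B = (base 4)1313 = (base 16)77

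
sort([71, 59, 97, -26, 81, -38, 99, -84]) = [-84, -38, -26, 59, 71, 81, 97, 99]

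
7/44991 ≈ 0.000156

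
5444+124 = 5568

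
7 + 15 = 22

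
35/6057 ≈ 0.00578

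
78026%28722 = 20582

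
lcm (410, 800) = 32800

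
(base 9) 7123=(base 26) 7i5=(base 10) 5205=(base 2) 1010001010101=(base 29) 65e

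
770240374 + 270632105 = 1040872479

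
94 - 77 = 17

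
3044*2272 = 6915968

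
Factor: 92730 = 2^1*3^1*5^1*11^1*281^1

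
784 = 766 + 18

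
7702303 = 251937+7450366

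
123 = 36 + 87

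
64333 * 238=15311254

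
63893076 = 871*73356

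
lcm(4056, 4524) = 117624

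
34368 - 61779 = -27411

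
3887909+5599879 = 9487788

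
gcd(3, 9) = 3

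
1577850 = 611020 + 966830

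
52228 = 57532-5304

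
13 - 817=-804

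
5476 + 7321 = 12797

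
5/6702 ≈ 0.000746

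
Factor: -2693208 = -1*2^3*3^1*7^1*17^1*23^1*41^1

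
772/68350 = 386/34175 ≈ 0.0113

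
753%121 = 27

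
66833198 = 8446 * 7913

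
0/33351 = 0 = 0.00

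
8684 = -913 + 9597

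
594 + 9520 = 10114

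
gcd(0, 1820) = 1820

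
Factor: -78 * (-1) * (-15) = -1 * 2^1 * 3^2 * 5^1 * 13^1 = -1170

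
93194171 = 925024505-831830334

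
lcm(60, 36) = 180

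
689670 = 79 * 8730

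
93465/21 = 4450 + 5/7 ≈ 4450.71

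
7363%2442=37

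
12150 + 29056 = 41206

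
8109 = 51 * 159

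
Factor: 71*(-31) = -1*31^1*71^1 = -2201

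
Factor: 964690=2^1*5^1*96469^1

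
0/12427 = 0 = 0.00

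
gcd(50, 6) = 2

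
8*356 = 2848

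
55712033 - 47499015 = 8213018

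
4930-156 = 4774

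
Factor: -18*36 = -1*2^3*3^4 = -648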